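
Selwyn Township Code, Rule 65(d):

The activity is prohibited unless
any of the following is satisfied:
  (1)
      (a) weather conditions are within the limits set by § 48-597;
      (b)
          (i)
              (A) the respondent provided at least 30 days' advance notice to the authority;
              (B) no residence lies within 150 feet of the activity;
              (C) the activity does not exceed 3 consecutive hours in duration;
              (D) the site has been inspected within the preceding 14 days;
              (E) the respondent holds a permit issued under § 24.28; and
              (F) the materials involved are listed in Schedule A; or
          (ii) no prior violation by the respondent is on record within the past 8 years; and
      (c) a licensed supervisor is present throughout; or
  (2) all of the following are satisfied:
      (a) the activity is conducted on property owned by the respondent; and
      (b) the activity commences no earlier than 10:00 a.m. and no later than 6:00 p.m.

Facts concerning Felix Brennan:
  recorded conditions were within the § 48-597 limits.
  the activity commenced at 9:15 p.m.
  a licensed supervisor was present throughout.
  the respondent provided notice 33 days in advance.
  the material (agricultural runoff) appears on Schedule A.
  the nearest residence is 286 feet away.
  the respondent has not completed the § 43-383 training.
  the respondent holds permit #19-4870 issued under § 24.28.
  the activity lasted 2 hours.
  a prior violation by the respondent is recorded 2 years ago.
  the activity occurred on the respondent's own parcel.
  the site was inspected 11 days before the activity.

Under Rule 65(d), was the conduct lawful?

Yes — lawful.

(a) weather ok — satisfied.
(A) ≥30 days' notice — holds.
(B) no residence in 150 ft — satisfied.
(C) ≤ 3 hrs duration — holds.
(D) site inspected — satisfied.
(E) holds permit — satisfied.
(F) Schedule A material — holds.
(i) = T AND T AND T AND T AND T AND T = true.
(ii) no prior violation — not satisfied.
(b) = T OR F = true.
(c) supervisor present — met.
(1): T AND T AND T → true.
(a) own property — met.
(b) start within hours — fails.
(2) = T AND F = false.
Overall: T OR F → true.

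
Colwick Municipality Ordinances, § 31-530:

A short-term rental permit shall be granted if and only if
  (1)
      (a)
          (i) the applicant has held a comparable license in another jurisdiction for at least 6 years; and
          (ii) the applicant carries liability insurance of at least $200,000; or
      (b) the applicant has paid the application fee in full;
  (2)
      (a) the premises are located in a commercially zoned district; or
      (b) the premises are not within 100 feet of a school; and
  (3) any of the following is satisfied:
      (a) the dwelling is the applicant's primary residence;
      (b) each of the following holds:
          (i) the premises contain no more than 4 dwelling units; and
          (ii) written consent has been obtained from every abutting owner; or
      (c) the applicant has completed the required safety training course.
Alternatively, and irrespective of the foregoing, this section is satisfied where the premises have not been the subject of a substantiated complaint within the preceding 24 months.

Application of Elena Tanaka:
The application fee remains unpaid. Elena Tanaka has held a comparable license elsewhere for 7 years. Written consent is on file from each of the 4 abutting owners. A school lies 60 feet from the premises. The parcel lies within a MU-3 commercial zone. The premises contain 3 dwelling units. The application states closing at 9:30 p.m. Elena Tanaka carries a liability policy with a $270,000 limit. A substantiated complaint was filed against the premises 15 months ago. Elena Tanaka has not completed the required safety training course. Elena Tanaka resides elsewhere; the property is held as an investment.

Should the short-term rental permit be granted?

(i) prior license ≥ 6 yr — holds.
(ii) insurance ≥ $200,000 — met.
So (a) is satisfied (T AND T).
(b) fee paid — not met.
So (1) is satisfied (T OR F).
(a) commercially zoned — met.
(b) ≥100 ft from school — not satisfied.
(2) = T OR F = true.
(a) primary residence — not met.
(i) ≤ 4 units — holds.
(ii) all abutters consent — satisfied.
(b): T AND T → true.
(c) safety training — fails.
(3): F OR T OR F → true.
Overall = T AND T AND T = true.
Exception (no complaint in 24 mo.) — not satisfied.
Result: main true OR exception false → true.

Yes — granted.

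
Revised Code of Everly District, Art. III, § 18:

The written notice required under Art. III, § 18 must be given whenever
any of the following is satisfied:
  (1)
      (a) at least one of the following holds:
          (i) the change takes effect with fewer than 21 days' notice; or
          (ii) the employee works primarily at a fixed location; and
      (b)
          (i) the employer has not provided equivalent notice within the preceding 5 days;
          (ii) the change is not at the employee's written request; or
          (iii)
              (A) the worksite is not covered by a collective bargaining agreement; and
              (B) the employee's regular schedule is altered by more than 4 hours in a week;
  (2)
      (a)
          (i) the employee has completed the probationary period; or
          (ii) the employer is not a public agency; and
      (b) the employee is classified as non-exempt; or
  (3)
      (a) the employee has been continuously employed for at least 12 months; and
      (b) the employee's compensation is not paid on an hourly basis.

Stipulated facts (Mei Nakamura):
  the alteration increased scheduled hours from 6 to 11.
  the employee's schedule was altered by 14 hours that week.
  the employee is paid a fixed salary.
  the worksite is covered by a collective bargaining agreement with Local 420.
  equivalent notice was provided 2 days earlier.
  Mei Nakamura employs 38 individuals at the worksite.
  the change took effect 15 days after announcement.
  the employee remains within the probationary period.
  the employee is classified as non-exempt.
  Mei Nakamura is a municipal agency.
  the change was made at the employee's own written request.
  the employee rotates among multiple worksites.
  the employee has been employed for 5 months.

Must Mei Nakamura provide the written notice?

No — not required.

(i) < 21 days' notice — met.
(ii) fixed location — fails.
So (a) is satisfied (T OR F).
(i) no recent notice — not satisfied.
(ii) not employee-requested — not satisfied.
(A) no CBA — fails.
(B) schedule shift > 4h — met.
(iii): F AND T → false.
So (b) is not satisfied (F OR F OR F).
So (1) is not satisfied (T AND F).
(i) past probation — not satisfied.
(ii) not (public agency) — not met.
(a) = F OR F = false.
(b) non-exempt — satisfied.
(2) = F AND T = false.
(a) tenure ≥ 12 mo. — fails.
(b) not (hourly-paid) — holds.
So (3) is not satisfied (F AND T).
Overall: F OR F OR F → false.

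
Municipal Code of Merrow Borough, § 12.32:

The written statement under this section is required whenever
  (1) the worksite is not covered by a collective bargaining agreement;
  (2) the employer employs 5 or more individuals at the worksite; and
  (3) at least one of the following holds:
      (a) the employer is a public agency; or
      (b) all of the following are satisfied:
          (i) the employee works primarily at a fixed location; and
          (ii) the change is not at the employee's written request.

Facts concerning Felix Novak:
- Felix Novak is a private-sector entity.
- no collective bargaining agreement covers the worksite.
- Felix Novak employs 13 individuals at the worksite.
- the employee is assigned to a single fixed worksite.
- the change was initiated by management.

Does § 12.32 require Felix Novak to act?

(1) no CBA — holds.
(2) ≥ 5 at site — satisfied.
(a) public agency — not satisfied.
(i) fixed location — holds.
(ii) not employee-requested — met.
So (b) is satisfied (T AND T).
(3) = F OR T = true.
Overall: T AND T AND T → true.

Yes — required.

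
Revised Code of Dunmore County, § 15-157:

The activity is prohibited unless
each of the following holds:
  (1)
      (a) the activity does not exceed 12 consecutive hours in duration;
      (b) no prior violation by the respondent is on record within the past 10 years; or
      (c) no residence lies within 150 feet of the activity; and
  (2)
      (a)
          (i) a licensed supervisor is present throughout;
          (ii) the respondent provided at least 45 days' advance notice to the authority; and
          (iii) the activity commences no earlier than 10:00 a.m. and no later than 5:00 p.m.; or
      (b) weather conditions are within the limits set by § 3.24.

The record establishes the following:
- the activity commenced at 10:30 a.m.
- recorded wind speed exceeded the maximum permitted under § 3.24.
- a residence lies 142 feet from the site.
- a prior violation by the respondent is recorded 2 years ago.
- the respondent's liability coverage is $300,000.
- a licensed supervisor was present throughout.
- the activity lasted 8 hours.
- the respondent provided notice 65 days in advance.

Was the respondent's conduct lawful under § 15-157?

(a) ≤ 12 hrs duration — holds.
(b) no prior violation — not met.
(c) no residence in 150 ft — fails.
(1) = T OR F OR F = true.
(i) supervisor present — met.
(ii) ≥45 days' notice — satisfied.
(iii) start within hours — holds.
So (a) is satisfied (T AND T AND T).
(b) weather ok — not satisfied.
(2): T OR F → true.
Overall = T AND T = true.

Yes — lawful.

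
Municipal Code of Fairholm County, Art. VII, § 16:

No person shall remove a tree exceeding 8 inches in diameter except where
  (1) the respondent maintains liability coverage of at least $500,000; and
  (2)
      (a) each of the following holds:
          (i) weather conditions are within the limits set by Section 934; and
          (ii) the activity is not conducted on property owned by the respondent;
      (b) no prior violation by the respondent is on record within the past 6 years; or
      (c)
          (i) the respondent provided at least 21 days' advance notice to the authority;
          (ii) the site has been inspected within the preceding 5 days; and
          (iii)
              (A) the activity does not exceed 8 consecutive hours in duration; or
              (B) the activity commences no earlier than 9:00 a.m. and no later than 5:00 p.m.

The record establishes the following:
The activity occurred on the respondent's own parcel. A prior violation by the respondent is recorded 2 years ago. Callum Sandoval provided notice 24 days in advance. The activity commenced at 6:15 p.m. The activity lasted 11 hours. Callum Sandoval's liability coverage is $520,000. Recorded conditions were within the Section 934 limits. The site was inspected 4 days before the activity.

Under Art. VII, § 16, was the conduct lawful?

No — unlawful.

(1) coverage ≥ $500,000 — holds.
(i) weather ok — met.
(ii) not (own property) — not met.
(a) = T AND F = false.
(b) no prior violation — fails.
(i) ≥21 days' notice — holds.
(ii) site inspected — holds.
(A) ≤ 8 hrs duration — fails.
(B) start within hours — not satisfied.
(iii) = F OR F = false.
(c) = T AND T AND F = false.
(2): F OR F OR F → false.
Overall = T AND F = false.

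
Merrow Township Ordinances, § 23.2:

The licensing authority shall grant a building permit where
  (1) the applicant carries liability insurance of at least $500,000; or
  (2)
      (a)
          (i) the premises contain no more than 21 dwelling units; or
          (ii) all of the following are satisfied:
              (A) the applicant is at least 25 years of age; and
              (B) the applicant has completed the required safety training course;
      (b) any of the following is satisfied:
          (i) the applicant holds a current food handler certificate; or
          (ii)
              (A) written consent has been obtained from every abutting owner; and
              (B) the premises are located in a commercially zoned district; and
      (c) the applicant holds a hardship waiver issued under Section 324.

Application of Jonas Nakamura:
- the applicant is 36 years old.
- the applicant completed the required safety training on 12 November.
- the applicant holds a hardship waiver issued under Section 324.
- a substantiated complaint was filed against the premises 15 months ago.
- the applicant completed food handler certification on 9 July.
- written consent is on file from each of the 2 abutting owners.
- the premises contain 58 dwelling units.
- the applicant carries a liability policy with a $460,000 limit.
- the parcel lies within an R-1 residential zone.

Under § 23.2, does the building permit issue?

(1) insurance ≥ $500,000 — fails.
(i) ≤ 21 units — fails.
(A) age ≥ 25 — holds.
(B) safety training — satisfied.
(ii): T AND T → true.
(a) = F OR T = true.
(i) food handler cert. — holds.
(A) all abutters consent — satisfied.
(B) commercially zoned — not satisfied.
So (ii) is not satisfied (T AND F).
(b) = T OR F = true.
(c) hardship waiver — holds.
So (2) is satisfied (T AND T AND T).
Overall: F OR T → true.

Yes — granted.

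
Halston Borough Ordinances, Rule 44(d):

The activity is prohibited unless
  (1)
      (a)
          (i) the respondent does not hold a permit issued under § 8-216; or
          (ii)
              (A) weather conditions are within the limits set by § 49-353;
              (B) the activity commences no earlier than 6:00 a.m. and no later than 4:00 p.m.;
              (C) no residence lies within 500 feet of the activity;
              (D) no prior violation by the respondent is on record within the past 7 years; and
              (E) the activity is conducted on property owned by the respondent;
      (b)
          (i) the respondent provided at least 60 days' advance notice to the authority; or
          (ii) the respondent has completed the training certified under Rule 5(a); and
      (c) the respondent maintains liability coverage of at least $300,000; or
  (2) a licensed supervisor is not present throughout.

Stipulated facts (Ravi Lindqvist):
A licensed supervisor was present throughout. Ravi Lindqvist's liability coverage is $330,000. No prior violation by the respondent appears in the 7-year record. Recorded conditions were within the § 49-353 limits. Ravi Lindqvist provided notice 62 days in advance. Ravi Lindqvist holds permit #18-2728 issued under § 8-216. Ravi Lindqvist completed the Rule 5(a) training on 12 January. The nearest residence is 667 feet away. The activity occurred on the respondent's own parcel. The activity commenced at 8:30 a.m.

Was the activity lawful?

Yes — lawful.

(i) not (holds permit) — not met.
(A) weather ok — satisfied.
(B) start within hours — met.
(C) no residence in 500 ft — met.
(D) no prior violation — met.
(E) own property — satisfied.
(ii): T AND T AND T AND T AND T → true.
(a): F OR T → true.
(i) ≥60 days' notice — met.
(ii) training certified — met.
(b): T OR T → true.
(c) coverage ≥ $300,000 — holds.
(1) = T AND T AND T = true.
(2) not (supervisor present) — not met.
Overall = T OR F = true.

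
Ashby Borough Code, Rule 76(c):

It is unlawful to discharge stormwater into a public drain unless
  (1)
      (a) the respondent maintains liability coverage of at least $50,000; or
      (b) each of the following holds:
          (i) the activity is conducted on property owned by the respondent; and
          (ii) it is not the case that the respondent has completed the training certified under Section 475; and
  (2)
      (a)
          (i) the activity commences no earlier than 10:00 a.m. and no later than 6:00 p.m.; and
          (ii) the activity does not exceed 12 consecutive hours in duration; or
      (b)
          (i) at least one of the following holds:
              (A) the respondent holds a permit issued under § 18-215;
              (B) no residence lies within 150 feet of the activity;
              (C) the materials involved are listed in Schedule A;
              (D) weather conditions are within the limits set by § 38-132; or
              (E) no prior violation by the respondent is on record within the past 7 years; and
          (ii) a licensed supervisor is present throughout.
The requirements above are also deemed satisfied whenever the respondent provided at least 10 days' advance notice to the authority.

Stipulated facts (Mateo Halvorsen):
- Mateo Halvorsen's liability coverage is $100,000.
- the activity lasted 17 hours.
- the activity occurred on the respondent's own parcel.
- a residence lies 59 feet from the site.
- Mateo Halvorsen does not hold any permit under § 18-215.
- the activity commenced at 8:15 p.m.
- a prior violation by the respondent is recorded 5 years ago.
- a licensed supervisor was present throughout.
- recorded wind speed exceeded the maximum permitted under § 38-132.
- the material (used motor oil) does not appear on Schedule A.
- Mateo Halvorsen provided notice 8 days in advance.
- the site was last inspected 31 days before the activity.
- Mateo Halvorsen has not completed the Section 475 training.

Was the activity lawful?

No — unlawful.

(a) coverage ≥ $50,000 — holds.
(i) own property — met.
(ii) not (training certified) — satisfied.
So (b) is satisfied (T AND T).
(1): T OR T → true.
(i) start within hours — not satisfied.
(ii) ≤ 12 hrs duration — not satisfied.
(a): F AND F → false.
(A) holds permit — fails.
(B) no residence in 150 ft — not met.
(C) Schedule A material — not met.
(D) weather ok — not met.
(E) no prior violation — fails.
(i) = F OR F OR F OR F OR F = false.
(ii) supervisor present — satisfied.
So (b) is not satisfied (F AND T).
(2): F OR F → false.
Overall: T AND F → false.
Exception (≥10 days' notice) — not satisfied.
Result: main false OR exception false → false.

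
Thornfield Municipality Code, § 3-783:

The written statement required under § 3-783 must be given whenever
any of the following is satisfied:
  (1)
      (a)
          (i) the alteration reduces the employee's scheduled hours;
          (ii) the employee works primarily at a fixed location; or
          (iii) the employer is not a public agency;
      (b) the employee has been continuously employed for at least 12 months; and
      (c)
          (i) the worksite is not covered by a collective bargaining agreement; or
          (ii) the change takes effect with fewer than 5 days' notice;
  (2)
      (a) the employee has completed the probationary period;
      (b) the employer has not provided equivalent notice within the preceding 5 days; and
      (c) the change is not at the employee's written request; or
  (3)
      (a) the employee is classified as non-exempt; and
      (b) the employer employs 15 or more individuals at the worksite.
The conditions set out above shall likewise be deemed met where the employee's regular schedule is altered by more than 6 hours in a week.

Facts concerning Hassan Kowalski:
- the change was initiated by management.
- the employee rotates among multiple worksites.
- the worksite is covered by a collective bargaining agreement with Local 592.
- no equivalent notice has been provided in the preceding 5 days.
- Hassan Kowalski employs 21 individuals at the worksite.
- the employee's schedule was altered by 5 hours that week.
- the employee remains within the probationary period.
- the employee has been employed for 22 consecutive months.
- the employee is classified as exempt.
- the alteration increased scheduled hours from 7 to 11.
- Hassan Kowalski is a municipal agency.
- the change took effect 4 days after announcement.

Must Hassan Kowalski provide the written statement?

No — not required.

(i) hours reduced — not met.
(ii) fixed location — fails.
(iii) not (public agency) — not met.
(a) = F OR F OR F = false.
(b) tenure ≥ 12 mo. — satisfied.
(i) no CBA — not met.
(ii) < 5 days' notice — satisfied.
(c) = F OR T = true.
(1): F AND T AND T → false.
(a) past probation — not met.
(b) no recent notice — holds.
(c) not employee-requested — holds.
(2): F AND T AND T → false.
(a) non-exempt — fails.
(b) ≥ 15 at site — holds.
(3) = F AND T = false.
Overall = F OR F OR F = false.
Exception (schedule shift > 6h) — not satisfied.
Result: main false OR exception false → false.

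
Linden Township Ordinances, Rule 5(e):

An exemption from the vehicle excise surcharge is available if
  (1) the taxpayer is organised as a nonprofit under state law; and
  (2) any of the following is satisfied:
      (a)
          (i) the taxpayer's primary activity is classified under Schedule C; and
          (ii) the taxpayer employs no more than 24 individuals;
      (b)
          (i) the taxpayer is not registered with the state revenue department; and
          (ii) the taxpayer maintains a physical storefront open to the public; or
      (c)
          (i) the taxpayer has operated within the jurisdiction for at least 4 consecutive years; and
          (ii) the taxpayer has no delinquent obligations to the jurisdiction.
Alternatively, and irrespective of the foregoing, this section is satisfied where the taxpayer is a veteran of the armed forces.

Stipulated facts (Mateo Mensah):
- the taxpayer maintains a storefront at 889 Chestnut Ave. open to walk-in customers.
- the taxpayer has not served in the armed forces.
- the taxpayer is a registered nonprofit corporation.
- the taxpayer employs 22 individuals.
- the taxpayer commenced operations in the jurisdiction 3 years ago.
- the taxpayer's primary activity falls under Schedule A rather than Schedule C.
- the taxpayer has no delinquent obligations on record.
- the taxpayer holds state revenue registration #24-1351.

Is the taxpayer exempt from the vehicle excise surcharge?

(1) nonprofit — holds.
(i) Schedule C activity — not met.
(ii) ≤ 24 employees — satisfied.
(a) = F AND T = false.
(i) not (state-registered) — not satisfied.
(ii) has storefront — holds.
(b): F AND T → false.
(i) ≥ 4 yrs in jurisdiction — not met.
(ii) no delinquency — satisfied.
So (c) is not satisfied (F AND T).
(2) = F OR F OR F = false.
So Overall is not satisfied (T AND F).
Exception (veteran) — not satisfied.
Result: main false OR exception false → false.

No — not exempt.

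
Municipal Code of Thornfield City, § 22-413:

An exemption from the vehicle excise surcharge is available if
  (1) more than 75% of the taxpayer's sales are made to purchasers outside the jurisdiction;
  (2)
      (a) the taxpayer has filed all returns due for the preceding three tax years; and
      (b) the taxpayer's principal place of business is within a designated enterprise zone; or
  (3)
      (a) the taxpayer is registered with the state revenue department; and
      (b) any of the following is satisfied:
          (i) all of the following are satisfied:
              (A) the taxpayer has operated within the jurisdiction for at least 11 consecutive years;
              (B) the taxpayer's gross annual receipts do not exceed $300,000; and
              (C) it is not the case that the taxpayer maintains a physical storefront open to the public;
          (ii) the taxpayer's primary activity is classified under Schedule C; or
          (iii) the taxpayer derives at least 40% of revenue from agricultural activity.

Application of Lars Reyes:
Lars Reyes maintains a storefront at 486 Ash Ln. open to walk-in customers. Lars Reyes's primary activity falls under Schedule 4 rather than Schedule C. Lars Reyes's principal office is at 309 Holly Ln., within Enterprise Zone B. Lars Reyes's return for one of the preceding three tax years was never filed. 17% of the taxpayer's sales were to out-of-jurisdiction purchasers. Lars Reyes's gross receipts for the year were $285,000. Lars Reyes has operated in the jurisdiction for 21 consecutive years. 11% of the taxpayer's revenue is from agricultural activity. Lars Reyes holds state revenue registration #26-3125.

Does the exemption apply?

(1) >75% out-of-jur. sales — not met.
(a) returns current — not satisfied.
(b) in enterprise zone — met.
(2): F AND T → false.
(a) state-registered — met.
(A) ≥ 11 yrs in jurisdiction — met.
(B) receipts ≤ $300,000 — met.
(C) not (has storefront) — fails.
So (i) is not satisfied (T AND T AND F).
(ii) Schedule C activity — not satisfied.
(iii) ≥40% agricultural — not satisfied.
(b): F OR F OR F → false.
(3): T AND F → false.
Overall = F OR F OR F = false.

No — not exempt.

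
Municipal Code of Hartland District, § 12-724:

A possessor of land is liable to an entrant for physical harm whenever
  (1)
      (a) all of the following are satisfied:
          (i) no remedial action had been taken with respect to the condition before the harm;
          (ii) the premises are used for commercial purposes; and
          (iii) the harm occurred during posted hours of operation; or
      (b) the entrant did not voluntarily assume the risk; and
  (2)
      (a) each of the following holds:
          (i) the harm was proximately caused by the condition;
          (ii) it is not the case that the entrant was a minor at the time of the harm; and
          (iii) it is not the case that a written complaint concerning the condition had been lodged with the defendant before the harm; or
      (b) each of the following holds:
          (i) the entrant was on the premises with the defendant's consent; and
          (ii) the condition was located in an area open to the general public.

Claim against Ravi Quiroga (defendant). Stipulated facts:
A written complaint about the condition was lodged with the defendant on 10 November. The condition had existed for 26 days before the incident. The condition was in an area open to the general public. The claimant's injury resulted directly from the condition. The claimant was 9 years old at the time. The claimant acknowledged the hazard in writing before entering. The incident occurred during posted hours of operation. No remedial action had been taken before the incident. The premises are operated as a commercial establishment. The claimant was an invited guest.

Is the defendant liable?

Yes — liable.

(i) no remedial action — holds.
(ii) commercial use — holds.
(iii) during posted hours — met.
(a) = T AND T AND T = true.
(b) no assumed risk — fails.
(1): T OR F → true.
(i) proximate cause — satisfied.
(ii) not (entrant a minor) — not met.
(iii) not (complaint lodged) — fails.
(a) = T AND F AND F = false.
(i) consent to enter — holds.
(ii) public area — holds.
(b): T AND T → true.
(2): F OR T → true.
Overall = T AND T = true.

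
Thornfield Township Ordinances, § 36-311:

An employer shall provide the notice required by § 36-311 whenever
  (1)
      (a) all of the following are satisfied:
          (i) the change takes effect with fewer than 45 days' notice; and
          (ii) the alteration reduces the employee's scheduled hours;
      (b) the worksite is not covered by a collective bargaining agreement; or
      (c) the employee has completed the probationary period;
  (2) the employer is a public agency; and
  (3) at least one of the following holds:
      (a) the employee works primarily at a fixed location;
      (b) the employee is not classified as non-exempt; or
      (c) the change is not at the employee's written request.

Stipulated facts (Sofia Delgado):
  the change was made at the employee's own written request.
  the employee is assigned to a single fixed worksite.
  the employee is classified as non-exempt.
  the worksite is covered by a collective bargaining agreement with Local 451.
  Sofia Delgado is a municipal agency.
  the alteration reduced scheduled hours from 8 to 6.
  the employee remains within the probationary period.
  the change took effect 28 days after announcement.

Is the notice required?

(i) < 45 days' notice — met.
(ii) hours reduced — satisfied.
So (a) is satisfied (T AND T).
(b) no CBA — not satisfied.
(c) past probation — fails.
(1) = T OR F OR F = true.
(2) public agency — met.
(a) fixed location — met.
(b) not (non-exempt) — not satisfied.
(c) not employee-requested — not satisfied.
So (3) is satisfied (T OR F OR F).
Overall: T AND T AND T → true.

Yes — required.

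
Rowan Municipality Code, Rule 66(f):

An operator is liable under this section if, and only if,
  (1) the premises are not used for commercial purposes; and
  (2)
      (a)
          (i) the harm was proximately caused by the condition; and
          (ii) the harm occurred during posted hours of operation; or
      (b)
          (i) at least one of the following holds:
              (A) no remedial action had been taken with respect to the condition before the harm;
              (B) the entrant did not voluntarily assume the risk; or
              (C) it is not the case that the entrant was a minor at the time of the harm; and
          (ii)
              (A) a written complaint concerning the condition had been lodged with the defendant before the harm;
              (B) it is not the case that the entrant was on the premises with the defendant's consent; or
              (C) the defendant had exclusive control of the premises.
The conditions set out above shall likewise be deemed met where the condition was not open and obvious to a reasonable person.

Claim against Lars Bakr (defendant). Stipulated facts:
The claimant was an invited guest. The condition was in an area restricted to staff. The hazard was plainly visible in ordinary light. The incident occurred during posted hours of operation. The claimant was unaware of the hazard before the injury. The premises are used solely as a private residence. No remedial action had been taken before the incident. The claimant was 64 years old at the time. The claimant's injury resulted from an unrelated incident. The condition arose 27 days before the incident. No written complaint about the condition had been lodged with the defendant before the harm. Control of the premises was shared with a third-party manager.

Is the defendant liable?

No — not liable.

(1) not (commercial use) — holds.
(i) proximate cause — not met.
(ii) during posted hours — holds.
(a): F AND T → false.
(A) no remedial action — holds.
(B) no assumed risk — satisfied.
(C) not (entrant a minor) — holds.
(i) = T OR T OR T = true.
(A) complaint lodged — not met.
(B) not (consent to enter) — fails.
(C) exclusive control — not satisfied.
So (ii) is not satisfied (F OR F OR F).
(b) = T AND F = false.
(2) = F OR F = false.
Overall = T AND F = false.
Exception (not open/obvious) — not satisfied.
Result: main false OR exception false → false.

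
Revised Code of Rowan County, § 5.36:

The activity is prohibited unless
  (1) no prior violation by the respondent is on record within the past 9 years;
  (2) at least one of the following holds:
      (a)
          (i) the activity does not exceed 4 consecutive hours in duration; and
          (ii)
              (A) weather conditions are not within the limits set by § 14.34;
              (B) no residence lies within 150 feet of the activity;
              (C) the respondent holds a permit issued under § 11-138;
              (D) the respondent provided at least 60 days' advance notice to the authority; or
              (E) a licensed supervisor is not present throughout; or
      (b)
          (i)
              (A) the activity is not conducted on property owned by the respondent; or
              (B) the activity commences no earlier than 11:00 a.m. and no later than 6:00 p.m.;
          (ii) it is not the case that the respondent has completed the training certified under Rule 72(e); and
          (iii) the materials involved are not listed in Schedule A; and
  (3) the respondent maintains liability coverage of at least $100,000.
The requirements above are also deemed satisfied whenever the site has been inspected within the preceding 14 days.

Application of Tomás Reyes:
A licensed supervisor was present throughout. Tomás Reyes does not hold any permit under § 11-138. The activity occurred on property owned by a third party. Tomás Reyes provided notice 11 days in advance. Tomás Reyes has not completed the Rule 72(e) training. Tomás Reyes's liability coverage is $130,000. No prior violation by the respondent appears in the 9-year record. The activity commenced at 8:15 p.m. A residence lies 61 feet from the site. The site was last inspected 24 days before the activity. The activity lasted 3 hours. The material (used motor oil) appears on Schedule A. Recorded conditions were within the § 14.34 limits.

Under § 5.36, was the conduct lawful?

(1) no prior violation — holds.
(i) ≤ 4 hrs duration — holds.
(A) not (weather ok) — not satisfied.
(B) no residence in 150 ft — fails.
(C) holds permit — not met.
(D) ≥60 days' notice — not met.
(E) not (supervisor present) — fails.
(ii) = F OR F OR F OR F OR F = false.
(a) = T AND F = false.
(A) not (own property) — satisfied.
(B) start within hours — fails.
(i): T OR F → true.
(ii) not (training certified) — holds.
(iii) not (Schedule A material) — fails.
(b): T AND T AND F → false.
(2): F OR F → false.
(3) coverage ≥ $100,000 — satisfied.
So Overall is not satisfied (T AND F AND T).
Exception (site inspected) — not satisfied.
Result: main false OR exception false → false.

No — unlawful.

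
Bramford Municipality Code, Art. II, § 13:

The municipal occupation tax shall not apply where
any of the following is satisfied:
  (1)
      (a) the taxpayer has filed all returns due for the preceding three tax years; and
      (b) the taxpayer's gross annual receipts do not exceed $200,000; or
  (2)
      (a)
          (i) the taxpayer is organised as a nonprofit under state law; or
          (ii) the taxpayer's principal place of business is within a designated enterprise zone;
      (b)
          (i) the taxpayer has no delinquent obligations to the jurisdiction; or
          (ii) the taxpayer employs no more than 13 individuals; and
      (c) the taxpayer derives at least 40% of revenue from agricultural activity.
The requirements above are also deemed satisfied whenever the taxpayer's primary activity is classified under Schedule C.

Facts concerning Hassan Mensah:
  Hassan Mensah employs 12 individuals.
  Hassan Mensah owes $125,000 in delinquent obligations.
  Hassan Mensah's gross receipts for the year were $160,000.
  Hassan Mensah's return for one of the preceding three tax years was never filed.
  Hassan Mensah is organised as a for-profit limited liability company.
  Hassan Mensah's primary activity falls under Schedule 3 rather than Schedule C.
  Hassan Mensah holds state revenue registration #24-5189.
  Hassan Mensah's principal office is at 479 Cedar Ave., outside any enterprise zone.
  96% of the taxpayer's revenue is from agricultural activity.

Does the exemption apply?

(a) returns current — fails.
(b) receipts ≤ $200,000 — satisfied.
(1) = F AND T = false.
(i) nonprofit — not met.
(ii) in enterprise zone — fails.
So (a) is not satisfied (F OR F).
(i) no delinquency — not satisfied.
(ii) ≤ 13 employees — holds.
So (b) is satisfied (F OR T).
(c) ≥40% agricultural — met.
(2): F AND T AND T → false.
Overall = F OR F = false.
Exception (Schedule C activity) — not satisfied.
Result: main false OR exception false → false.

No — not exempt.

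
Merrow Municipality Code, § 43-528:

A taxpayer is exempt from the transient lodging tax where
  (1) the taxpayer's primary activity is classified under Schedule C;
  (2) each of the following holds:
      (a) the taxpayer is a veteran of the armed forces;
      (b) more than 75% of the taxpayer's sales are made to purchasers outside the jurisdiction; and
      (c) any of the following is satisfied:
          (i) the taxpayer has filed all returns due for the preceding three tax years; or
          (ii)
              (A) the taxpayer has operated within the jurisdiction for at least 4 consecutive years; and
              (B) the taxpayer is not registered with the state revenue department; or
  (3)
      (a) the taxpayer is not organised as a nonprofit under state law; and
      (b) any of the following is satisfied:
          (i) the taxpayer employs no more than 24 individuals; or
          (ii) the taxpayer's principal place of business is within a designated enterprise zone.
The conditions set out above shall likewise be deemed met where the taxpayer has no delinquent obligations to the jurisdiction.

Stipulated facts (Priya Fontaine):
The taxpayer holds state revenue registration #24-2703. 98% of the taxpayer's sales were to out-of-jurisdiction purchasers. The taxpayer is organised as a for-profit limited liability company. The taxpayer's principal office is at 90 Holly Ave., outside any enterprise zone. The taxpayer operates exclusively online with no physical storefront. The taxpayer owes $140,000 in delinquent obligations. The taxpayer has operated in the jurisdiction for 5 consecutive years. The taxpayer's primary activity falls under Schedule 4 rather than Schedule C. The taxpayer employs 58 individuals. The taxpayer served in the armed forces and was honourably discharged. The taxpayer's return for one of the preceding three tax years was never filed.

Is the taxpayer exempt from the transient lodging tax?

No — not exempt.

(1) Schedule C activity — not met.
(a) veteran — met.
(b) >75% out-of-jur. sales — met.
(i) returns current — not satisfied.
(A) ≥ 4 yrs in jurisdiction — met.
(B) not (state-registered) — not met.
So (ii) is not satisfied (T AND F).
(c): F OR F → false.
(2) = T AND T AND F = false.
(a) not (nonprofit) — met.
(i) ≤ 24 employees — not met.
(ii) in enterprise zone — not satisfied.
(b) = F OR F = false.
(3) = T AND F = false.
Overall = F OR F OR F = false.
Exception (no delinquency) — not satisfied.
Result: main false OR exception false → false.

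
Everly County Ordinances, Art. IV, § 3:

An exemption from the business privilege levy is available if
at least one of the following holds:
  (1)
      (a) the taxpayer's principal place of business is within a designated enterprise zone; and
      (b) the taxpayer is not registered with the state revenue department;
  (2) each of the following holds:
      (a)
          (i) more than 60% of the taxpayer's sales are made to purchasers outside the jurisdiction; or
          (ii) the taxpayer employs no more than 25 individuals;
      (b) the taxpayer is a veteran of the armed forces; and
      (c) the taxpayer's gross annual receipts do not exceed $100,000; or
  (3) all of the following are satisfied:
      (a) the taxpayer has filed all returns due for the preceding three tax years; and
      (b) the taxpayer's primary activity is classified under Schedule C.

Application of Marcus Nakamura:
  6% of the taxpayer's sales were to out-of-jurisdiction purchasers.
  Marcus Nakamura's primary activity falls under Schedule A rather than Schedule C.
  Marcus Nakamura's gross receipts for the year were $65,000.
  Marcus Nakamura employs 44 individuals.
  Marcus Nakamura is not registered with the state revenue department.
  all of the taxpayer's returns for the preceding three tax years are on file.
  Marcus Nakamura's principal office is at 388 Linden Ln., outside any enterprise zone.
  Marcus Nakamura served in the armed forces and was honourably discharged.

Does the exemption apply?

(a) in enterprise zone — fails.
(b) not (state-registered) — met.
(1) = F AND T = false.
(i) >60% out-of-jur. sales — not satisfied.
(ii) ≤ 25 employees — not met.
So (a) is not satisfied (F OR F).
(b) veteran — satisfied.
(c) receipts ≤ $100,000 — satisfied.
So (2) is not satisfied (F AND T AND T).
(a) returns current — holds.
(b) Schedule C activity — not satisfied.
(3): T AND F → false.
Overall: F OR F OR F → false.

No — not exempt.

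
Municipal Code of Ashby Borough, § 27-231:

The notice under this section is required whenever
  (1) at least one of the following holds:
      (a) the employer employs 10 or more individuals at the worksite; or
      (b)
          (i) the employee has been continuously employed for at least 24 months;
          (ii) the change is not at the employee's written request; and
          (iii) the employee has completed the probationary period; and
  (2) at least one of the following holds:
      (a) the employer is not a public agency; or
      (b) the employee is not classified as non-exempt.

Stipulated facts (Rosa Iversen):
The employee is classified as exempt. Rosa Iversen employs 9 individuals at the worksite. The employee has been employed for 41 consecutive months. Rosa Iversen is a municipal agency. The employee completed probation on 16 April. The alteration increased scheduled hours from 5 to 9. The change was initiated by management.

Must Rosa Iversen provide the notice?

Yes — required.

(a) ≥ 10 at site — not met.
(i) tenure ≥ 24 mo. — met.
(ii) not employee-requested — satisfied.
(iii) past probation — satisfied.
(b) = T AND T AND T = true.
So (1) is satisfied (F OR T).
(a) not (public agency) — fails.
(b) not (non-exempt) — met.
So (2) is satisfied (F OR T).
Overall = T AND T = true.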